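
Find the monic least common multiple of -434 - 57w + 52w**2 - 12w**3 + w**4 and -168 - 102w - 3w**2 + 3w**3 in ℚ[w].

Euclidean algorithm in ℚ[w]:
  w**4 - 12w**3 + 52w**2 - 57w - 434 = ((1/3)w - 11/3)(3w**3 - 3w**2 - 102w - 168) + (75w**2 - 375w - 1050)
  3w**3 - 3w**2 - 102w - 168 = ((1/25)w + 4/25)(75w**2 - 375w - 1050) + (0)
Last nonzero remainder: 75w**2 - 375w - 1050. Dividing through by 75 gives the monic gcd w**2 - 5w - 14.
Then lcm(f, g) = f·g / gcd(f, g); expanding and making the result monic gives the answer.

-1736 - 662w + 151w**2 + 4w**3 - 8w**4 + w**5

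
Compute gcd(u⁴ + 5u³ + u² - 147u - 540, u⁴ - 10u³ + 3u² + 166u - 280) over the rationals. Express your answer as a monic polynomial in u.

By polynomial division,
  u⁴ + 5u³ + u² - 147u - 540 = (u⁴ - 10u³ + 3u² + 166u - 280) + (15u³ - 2u² - 313u - 260)
  u⁴ - 10u³ + 3u² + 166u - 280 = ((1/15)u - 148/225)(15u³ - 2u² - 313u - 260) + ((5074/225)u² - (5074/225)u - 20296/45)
  15u³ - 2u² - 313u - 260 = ((3375/5074)u + 2925/5074)((5074/225)u² - (5074/225)u - 20296/45) + (0)
Last nonzero remainder: (5074/225)u² - (5074/225)u - 20296/45. Dividing through by 5074/225 gives the monic gcd u² - u - 20.

u² - u - 20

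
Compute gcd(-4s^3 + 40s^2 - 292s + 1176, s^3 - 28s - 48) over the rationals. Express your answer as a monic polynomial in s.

s - 6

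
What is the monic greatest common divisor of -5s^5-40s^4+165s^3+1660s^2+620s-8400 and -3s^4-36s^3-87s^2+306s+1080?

Euclidean algorithm in ℚ[s]:
  -5s^5-40s^4+165s^3+1660s^2+620s-8400 = ((5/3)s-20/3)(-3s^4-36s^3-87s^2+306s+1080) + (70s^3+570s^2+860s-1200)
  -3s^4-36s^3-87s^2+306s+1080 = (-(3/70)s-81/490)(70s^3+570s^2+860s-1200) + ((2160/49)s^2+(19440/49)s+43200/49)
  70s^3+570s^2+860s-1200 = ((343/216)s-49/36)((2160/49)s^2+(19440/49)s+43200/49) + (0)
Last nonzero remainder: (2160/49)s^2+(19440/49)s+43200/49. Dividing through by 2160/49 gives the monic gcd s^2+9s+20.

s^2+9s+20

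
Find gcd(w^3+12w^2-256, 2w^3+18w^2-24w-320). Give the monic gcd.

Apply the Euclidean algorithm:
  w^3+12w^2-256 = (1/2)(2w^3+18w^2-24w-320) + (3w^2+12w-96)
  2w^3+18w^2-24w-320 = ((2/3)w+10/3)(3w^2+12w-96) + (0)
Last nonzero remainder: 3w^2+12w-96. Dividing through by 3 gives the monic gcd w^2+4w-32.

w^2+4w-32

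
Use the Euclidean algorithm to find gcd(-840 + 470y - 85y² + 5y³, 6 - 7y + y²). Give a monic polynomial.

-6 + y

Repeated division with remainder:
  5y³ - 85y² + 470y - 840 = (5y - 50)(y² - 7y + 6) + (90y - 540)
  y² - 7y + 6 = ((1/90)y - 1/90)(90y - 540) + (0)
Last nonzero remainder: 90y - 540. Dividing through by 90 gives the monic gcd y - 6.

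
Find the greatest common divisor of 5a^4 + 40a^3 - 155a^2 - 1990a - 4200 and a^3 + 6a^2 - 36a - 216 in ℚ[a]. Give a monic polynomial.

By polynomial division,
  5a^4 + 40a^3 - 155a^2 - 1990a - 4200 = (5a + 10)(a^3 + 6a^2 - 36a - 216) + (-35a^2 - 550a - 2040)
  a^3 + 6a^2 - 36a - 216 = (-(1/35)a + 68/245)(-35a^2 - 550a - 2040) + ((2860/49)a + 17160/49)
  -35a^2 - 550a - 2040 = (-(343/572)a - 833/143)((2860/49)a + 17160/49) + (0)
Last nonzero remainder: (2860/49)a + 17160/49. Dividing through by 2860/49 gives the monic gcd a + 6.

a + 6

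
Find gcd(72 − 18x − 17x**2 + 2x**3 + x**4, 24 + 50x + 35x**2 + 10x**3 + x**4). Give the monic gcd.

12 + 7x + x**2

Euclidean algorithm in ℚ[x]:
  x**4 + 2x**3 − 17x**2 − 18x + 72 = (x**4 + 10x**3 + 35x**2 + 50x + 24) + (−8x**3 − 52x**2 − 68x + 48)
  x**4 + 10x**3 + 35x**2 + 50x + 24 = (−(1/8)x − 7/16)(−8x**3 − 52x**2 − 68x + 48) + ((15/4)x**2 + (105/4)x + 45)
  −8x**3 − 52x**2 − 68x + 48 = (−(32/15)x + 16/15)((15/4)x**2 + (105/4)x + 45) + (0)
Last nonzero remainder: (15/4)x**2 + (105/4)x + 45. Dividing through by 15/4 gives the monic gcd x**2 + 7x + 12.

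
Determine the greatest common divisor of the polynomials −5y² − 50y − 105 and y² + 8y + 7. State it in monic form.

y + 7

Euclidean algorithm in ℚ[y]:
  −5y² − 50y − 105 = (−5)(y² + 8y + 7) + (−10y − 70)
  y² + 8y + 7 = (−(1/10)y − 1/10)(−10y − 70) + (0)
Last nonzero remainder: −10y − 70. Dividing through by −10 gives the monic gcd y + 7.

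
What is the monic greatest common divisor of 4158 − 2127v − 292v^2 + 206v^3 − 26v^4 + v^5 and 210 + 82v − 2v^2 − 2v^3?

−21 − 4v + v^2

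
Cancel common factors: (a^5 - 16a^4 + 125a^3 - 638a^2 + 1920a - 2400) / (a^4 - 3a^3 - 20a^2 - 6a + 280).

(a^3 - 7a^2 + 42a - 120)/(a^2 + 6a + 14)

Euclidean algorithm in ℚ[a]:
  a^5 - 16a^4 + 125a^3 - 638a^2 + 1920a - 2400 = (a - 13)(a^4 - 3a^3 - 20a^2 - 6a + 280) + (106a^3 - 892a^2 + 1562a + 1240)
  a^4 - 3a^3 - 20a^2 - 6a + 280 = ((1/106)a + 287/5618)(106a^3 - 892a^2 + 1562a + 1240) + ((30429/2809)a^2 - (273861/2809)a + 608580/2809)
  106a^3 - 892a^2 + 1562a + 1240 = ((297754/30429)a + 174158/30429)((30429/2809)a^2 - (273861/2809)a + 608580/2809) + (0)
Last nonzero remainder: (30429/2809)a^2 - (273861/2809)a + 608580/2809. Dividing through by 30429/2809 gives the monic gcd a^2 - 9a + 20.
Cancel a^2 - 9a + 20 from numerator and denominator to get the reduced form.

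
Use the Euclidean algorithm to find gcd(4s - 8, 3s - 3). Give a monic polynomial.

1

Repeated division with remainder:
  4s - 8 = (4/3)(3s - 3) + (-4)
  3s - 3 = (-(3/4)s + 3/4)(-4) + (0)
The last nonzero remainder is the constant -4, so the polynomials are coprime and gcd = 1.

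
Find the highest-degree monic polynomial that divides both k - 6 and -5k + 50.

Repeated division with remainder:
  k - 6 = (-1/5)(-5k + 50) + (4)
  -5k + 50 = (-(5/4)k + 25/2)(4) + (0)
The last nonzero remainder is the constant 4, so the polynomials are coprime and gcd = 1.

1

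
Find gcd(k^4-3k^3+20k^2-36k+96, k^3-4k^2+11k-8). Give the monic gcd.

k^2-3k+8

Repeated division with remainder:
  k^4-3k^3+20k^2-36k+96 = (k+1)(k^3-4k^2+11k-8) + (13k^2-39k+104)
  k^3-4k^2+11k-8 = ((1/13)k-1/13)(13k^2-39k+104) + (0)
Last nonzero remainder: 13k^2-39k+104. Dividing through by 13 gives the monic gcd k^2-3k+8.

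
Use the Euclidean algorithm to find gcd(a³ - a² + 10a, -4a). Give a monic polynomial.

a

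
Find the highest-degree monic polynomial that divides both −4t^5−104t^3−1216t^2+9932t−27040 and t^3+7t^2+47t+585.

Repeated division with remainder:
  −4t^5−104t^3−1216t^2+9932t−27040 = (−4t^2+28t−112)(t^3+7t^2+47t+585) + (592t^2−1184t+38480)
  t^3+7t^2+47t+585 = ((1/592)t+9/592)(592t^2−1184t+38480) + (0)
Last nonzero remainder: 592t^2−1184t+38480. Dividing through by 592 gives the monic gcd t^2−2t+65.

t^2−2t+65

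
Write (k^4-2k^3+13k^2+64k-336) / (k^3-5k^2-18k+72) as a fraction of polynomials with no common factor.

Apply the Euclidean algorithm:
  k^4-2k^3+13k^2+64k-336 = (k+3)(k^3-5k^2-18k+72) + (46k^2+46k-552)
  k^3-5k^2-18k+72 = ((1/46)k-3/23)(46k^2+46k-552) + (0)
Last nonzero remainder: 46k^2+46k-552. Dividing through by 46 gives the monic gcd k^2+k-12.
Cancel k^2+k-12 from numerator and denominator to get the reduced form.

(k^2-3k+28)/(k-6)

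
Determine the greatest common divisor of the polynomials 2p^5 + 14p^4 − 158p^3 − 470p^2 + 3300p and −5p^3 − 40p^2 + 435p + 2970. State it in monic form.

p^2 + 17p + 66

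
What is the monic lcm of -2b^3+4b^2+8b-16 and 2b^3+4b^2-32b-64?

Apply the Euclidean algorithm:
  -2b^3+4b^2+8b-16 = (-1)(2b^3+4b^2-32b-64) + (8b^2-24b-80)
  2b^3+4b^2-32b-64 = ((1/4)b+5/4)(8b^2-24b-80) + (18b+36)
  8b^2-24b-80 = ((4/9)b-20/9)(18b+36) + (0)
Last nonzero remainder: 18b+36. Dividing through by 18 gives the monic gcd b+2.
Then lcm(f, g) = f·g / gcd(f, g); expanding and making the result monic gives the answer.

b^5-2b^4-20b^3+40b^2+64b-128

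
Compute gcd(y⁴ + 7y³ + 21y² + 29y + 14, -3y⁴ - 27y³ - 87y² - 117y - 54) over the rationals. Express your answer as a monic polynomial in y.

Apply the Euclidean algorithm:
  y⁴ + 7y³ + 21y² + 29y + 14 = (-1/3)(-3y⁴ - 27y³ - 87y² - 117y - 54) + (-2y³ - 8y² - 10y - 4)
  -3y⁴ - 27y³ - 87y² - 117y - 54 = ((3/2)y + 15/2)(-2y³ - 8y² - 10y - 4) + (-12y² - 36y - 24)
  -2y³ - 8y² - 10y - 4 = ((1/6)y + 1/6)(-12y² - 36y - 24) + (0)
Last nonzero remainder: -12y² - 36y - 24. Dividing through by -12 gives the monic gcd y² + 3y + 2.

y² + 3y + 2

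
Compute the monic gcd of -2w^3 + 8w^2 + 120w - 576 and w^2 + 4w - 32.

By polynomial division,
  -2w^3 + 8w^2 + 120w - 576 = (-2w + 16)(w^2 + 4w - 32) + (-8w - 64)
  w^2 + 4w - 32 = (-(1/8)w + 1/2)(-8w - 64) + (0)
Last nonzero remainder: -8w - 64. Dividing through by -8 gives the monic gcd w + 8.

w + 8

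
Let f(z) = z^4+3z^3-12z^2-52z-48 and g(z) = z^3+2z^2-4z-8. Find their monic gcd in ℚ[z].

z^2+4z+4

Apply the Euclidean algorithm:
  z^4+3z^3-12z^2-52z-48 = (z+1)(z^3+2z^2-4z-8) + (-10z^2-40z-40)
  z^3+2z^2-4z-8 = (-(1/10)z+1/5)(-10z^2-40z-40) + (0)
Last nonzero remainder: -10z^2-40z-40. Dividing through by -10 gives the monic gcd z^2+4z+4.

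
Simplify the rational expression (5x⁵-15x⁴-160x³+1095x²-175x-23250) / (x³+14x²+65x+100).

(5x³-65x²+365x-930)/(x+4)

Apply the Euclidean algorithm:
  5x⁵-15x⁴-160x³+1095x²-175x-23250 = (5x²-85x+705)(x³+14x²+65x+100) + (-3750x²-37500x-93750)
  x³+14x²+65x+100 = (-(1/3750)x-2/1875)(-3750x²-37500x-93750) + (0)
Last nonzero remainder: -3750x²-37500x-93750. Dividing through by -3750 gives the monic gcd x²+10x+25.
Cancel x²+10x+25 from numerator and denominator to get the reduced form.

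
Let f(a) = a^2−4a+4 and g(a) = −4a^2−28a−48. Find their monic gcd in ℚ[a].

Apply the Euclidean algorithm:
  a^2−4a+4 = (−1/4)(−4a^2−28a−48) + (−11a−8)
  −4a^2−28a−48 = ((4/11)a+276/121)(−11a−8) + (−3600/121)
  −11a−8 = ((1331/3600)a+121/450)(−3600/121) + (0)
The last nonzero remainder is the constant −3600/121, so the polynomials are coprime and gcd = 1.

1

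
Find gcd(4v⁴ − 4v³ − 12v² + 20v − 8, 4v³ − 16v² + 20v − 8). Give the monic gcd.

By polynomial division,
  4v⁴ − 4v³ − 12v² + 20v − 8 = (v + 3)(4v³ − 16v² + 20v − 8) + (16v² − 32v + 16)
  4v³ − 16v² + 20v − 8 = ((1/4)v − 1/2)(16v² − 32v + 16) + (0)
Last nonzero remainder: 16v² − 32v + 16. Dividing through by 16 gives the monic gcd v² − 2v + 1.

v² − 2v + 1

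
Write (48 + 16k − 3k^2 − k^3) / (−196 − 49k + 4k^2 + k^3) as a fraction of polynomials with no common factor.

By polynomial division,
  −k^3 − 3k^2 + 16k + 48 = (−1)(k^3 + 4k^2 − 49k − 196) + (k^2 − 33k − 148)
  k^3 + 4k^2 − 49k − 196 = (k + 37)(k^2 − 33k − 148) + (1320k + 5280)
  k^2 − 33k − 148 = ((1/1320)k − 37/1320)(1320k + 5280) + (0)
Last nonzero remainder: 1320k + 5280. Dividing through by 1320 gives the monic gcd k + 4.
Cancel k + 4 from numerator and denominator to get the reduced form.

(12 + k − k^2)/(−49 + k^2)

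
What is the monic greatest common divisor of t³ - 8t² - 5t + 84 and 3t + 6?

Euclidean algorithm in ℚ[t]:
  t³ - 8t² - 5t + 84 = ((1/3)t² - (10/3)t + 5)(3t + 6) + (54)
  3t + 6 = ((1/18)t + 1/9)(54) + (0)
The last nonzero remainder is the constant 54, so the polynomials are coprime and gcd = 1.

1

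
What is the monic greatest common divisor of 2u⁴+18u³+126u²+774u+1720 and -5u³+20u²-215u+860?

u²+43

By polynomial division,
  2u⁴+18u³+126u²+774u+1720 = (-(2/5)u-26/5)(-5u³+20u²-215u+860) + (144u²+6192)
  -5u³+20u²-215u+860 = (-(5/144)u+5/36)(144u²+6192) + (0)
Last nonzero remainder: 144u²+6192. Dividing through by 144 gives the monic gcd u²+43.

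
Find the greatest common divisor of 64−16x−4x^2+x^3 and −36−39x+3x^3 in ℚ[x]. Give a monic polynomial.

−4+x

Euclidean algorithm in ℚ[x]:
  x^3−4x^2−16x+64 = (1/3)(3x^3−39x−36) + (−4x^2−3x+76)
  3x^3−39x−36 = (−(3/4)x+9/16)(−4x^2−3x+76) + ((315/16)x−315/4)
  −4x^2−3x+76 = (−(64/315)x−304/315)((315/16)x−315/4) + (0)
Last nonzero remainder: (315/16)x−315/4. Dividing through by 315/16 gives the monic gcd x−4.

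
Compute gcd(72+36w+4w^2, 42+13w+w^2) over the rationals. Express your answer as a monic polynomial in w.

By polynomial division,
  4w^2+36w+72 = (4)(w^2+13w+42) + (−16w−96)
  w^2+13w+42 = (−(1/16)w−7/16)(−16w−96) + (0)
Last nonzero remainder: −16w−96. Dividing through by −16 gives the monic gcd w+6.

6+w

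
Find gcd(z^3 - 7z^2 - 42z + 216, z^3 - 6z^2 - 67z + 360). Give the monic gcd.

z - 9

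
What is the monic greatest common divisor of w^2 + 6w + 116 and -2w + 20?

By polynomial division,
  w^2 + 6w + 116 = (-(1/2)w - 8)(-2w + 20) + (276)
  -2w + 20 = (-(1/138)w + 5/69)(276) + (0)
The last nonzero remainder is the constant 276, so the polynomials are coprime and gcd = 1.

1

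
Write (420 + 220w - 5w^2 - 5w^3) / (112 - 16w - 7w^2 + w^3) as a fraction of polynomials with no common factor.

(-60 - 40w - 5w^2)/(-16 + w^2)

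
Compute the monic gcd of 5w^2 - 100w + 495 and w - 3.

Euclidean algorithm in ℚ[w]:
  5w^2 - 100w + 495 = (5w - 85)(w - 3) + (240)
  w - 3 = ((1/240)w - 1/80)(240) + (0)
The last nonzero remainder is the constant 240, so the polynomials are coprime and gcd = 1.

1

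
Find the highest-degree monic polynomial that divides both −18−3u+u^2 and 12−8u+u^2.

−6+u

By polynomial division,
  u^2−3u−18 = (u^2−8u+12) + (5u−30)
  u^2−8u+12 = ((1/5)u−2/5)(5u−30) + (0)
Last nonzero remainder: 5u−30. Dividing through by 5 gives the monic gcd u−6.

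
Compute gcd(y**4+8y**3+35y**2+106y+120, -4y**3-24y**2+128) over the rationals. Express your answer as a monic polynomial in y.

y+4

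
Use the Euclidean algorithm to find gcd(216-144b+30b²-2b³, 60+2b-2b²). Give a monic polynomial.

By polynomial division,
  -2b³+30b²-144b+216 = (b-14)(-2b²+2b+60) + (-176b+1056)
  -2b²+2b+60 = ((1/88)b+5/88)(-176b+1056) + (0)
Last nonzero remainder: -176b+1056. Dividing through by -176 gives the monic gcd b-6.

-6+b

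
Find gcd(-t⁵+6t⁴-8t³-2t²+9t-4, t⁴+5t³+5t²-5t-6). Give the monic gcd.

Apply the Euclidean algorithm:
  -t⁵+6t⁴-8t³-2t²+9t-4 = (-t+11)(t⁴+5t³+5t²-5t-6) + (-58t³-62t²+58t+62)
  t⁴+5t³+5t²-5t-6 = (-(1/58)t-57/841)(-58t³-62t²+58t+62) + ((1512/841)t²-1512/841)
  -58t³-62t²+58t+62 = (-(24389/756)t-26071/756)((1512/841)t²-1512/841) + (0)
Last nonzero remainder: (1512/841)t²-1512/841. Dividing through by 1512/841 gives the monic gcd t²-1.

t²-1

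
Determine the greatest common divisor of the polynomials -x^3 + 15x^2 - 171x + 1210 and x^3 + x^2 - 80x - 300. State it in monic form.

Apply the Euclidean algorithm:
  -x^3 + 15x^2 - 171x + 1210 = (-1)(x^3 + x^2 - 80x - 300) + (16x^2 - 251x + 910)
  x^3 + x^2 - 80x - 300 = ((1/16)x + 267/256)(16x^2 - 251x + 910) + ((31977/256)x - 159885/128)
  16x^2 - 251x + 910 = ((4096/31977)x - 23296/31977)((31977/256)x - 159885/128) + (0)
Last nonzero remainder: (31977/256)x - 159885/128. Dividing through by 31977/256 gives the monic gcd x - 10.

x - 10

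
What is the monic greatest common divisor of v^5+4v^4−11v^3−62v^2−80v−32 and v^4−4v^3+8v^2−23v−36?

v^2−3v−4

By polynomial division,
  v^5+4v^4−11v^3−62v^2−80v−32 = (v+8)(v^4−4v^3+8v^2−23v−36) + (13v^3−103v^2+140v+256)
  v^4−4v^3+8v^2−23v−36 = ((1/13)v+51/169)(13v^3−103v^2+140v+256) + ((4785/169)v^2−(14355/169)v−19140/169)
  13v^3−103v^2+140v+256 = ((2197/4785)v−10816/4785)((4785/169)v^2−(14355/169)v−19140/169) + (0)
Last nonzero remainder: (4785/169)v^2−(14355/169)v−19140/169. Dividing through by 4785/169 gives the monic gcd v^2−3v−4.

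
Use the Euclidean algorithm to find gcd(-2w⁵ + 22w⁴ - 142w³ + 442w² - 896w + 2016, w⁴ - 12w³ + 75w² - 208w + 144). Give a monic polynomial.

w³ - 11w² + 64w - 144

Repeated division with remainder:
  -2w⁵ + 22w⁴ - 142w³ + 442w² - 896w + 2016 = (-2w - 2)(w⁴ - 12w³ + 75w² - 208w + 144) + (-16w³ + 176w² - 1024w + 2304)
  w⁴ - 12w³ + 75w² - 208w + 144 = (-(1/16)w + 1/16)(-16w³ + 176w² - 1024w + 2304) + (0)
Last nonzero remainder: -16w³ + 176w² - 1024w + 2304. Dividing through by -16 gives the monic gcd w³ - 11w² + 64w - 144.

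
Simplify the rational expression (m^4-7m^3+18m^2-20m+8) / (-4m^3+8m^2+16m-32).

Repeated division with remainder:
  m^4-7m^3+18m^2-20m+8 = (-(1/4)m+5/4)(-4m^3+8m^2+16m-32) + (12m^2-48m+48)
  -4m^3+8m^2+16m-32 = (-(1/3)m-2/3)(12m^2-48m+48) + (0)
Last nonzero remainder: 12m^2-48m+48. Dividing through by 12 gives the monic gcd m^2-4m+4.
Cancel m^2-4m+4 from numerator and denominator to get the reduced form.

(-m^2+3m-2)/(4m+8)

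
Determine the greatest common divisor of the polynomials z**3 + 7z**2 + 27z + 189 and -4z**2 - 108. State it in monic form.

Repeated division with remainder:
  z**3 + 7z**2 + 27z + 189 = (-(1/4)z - 7/4)(-4z**2 - 108) + (0)
Last nonzero remainder: -4z**2 - 108. Dividing through by -4 gives the monic gcd z**2 + 27.

z**2 + 27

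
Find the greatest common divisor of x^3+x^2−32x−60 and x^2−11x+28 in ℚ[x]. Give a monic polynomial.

1

Apply the Euclidean algorithm:
  x^3+x^2−32x−60 = (x+12)(x^2−11x+28) + (72x−396)
  x^2−11x+28 = ((1/72)x−11/144)(72x−396) + (−9/4)
  72x−396 = (−32x+176)(−9/4) + (0)
The last nonzero remainder is the constant −9/4, so the polynomials are coprime and gcd = 1.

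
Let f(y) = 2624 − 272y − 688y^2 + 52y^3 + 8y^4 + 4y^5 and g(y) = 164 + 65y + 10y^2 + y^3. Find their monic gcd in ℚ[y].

Repeated division with remainder:
  4y^5 + 8y^4 + 52y^3 − 688y^2 − 272y + 2624 = (4y^2 − 32y + 112)(y^3 + 10y^2 + 65y + 164) + (−384y^2 − 2304y − 15744)
  y^3 + 10y^2 + 65y + 164 = (−(1/384)y − 1/96)(−384y^2 − 2304y − 15744) + (0)
Last nonzero remainder: −384y^2 − 2304y − 15744. Dividing through by −384 gives the monic gcd y^2 + 6y + 41.

41 + 6y + y^2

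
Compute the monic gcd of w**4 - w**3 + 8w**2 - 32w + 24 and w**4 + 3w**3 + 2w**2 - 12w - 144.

w**2 + 2w + 12

Euclidean algorithm in ℚ[w]:
  w**4 - w**3 + 8w**2 - 32w + 24 = (w**4 + 3w**3 + 2w**2 - 12w - 144) + (-4w**3 + 6w**2 - 20w + 168)
  w**4 + 3w**3 + 2w**2 - 12w - 144 = (-(1/4)w - 9/8)(-4w**3 + 6w**2 - 20w + 168) + ((15/4)w**2 + (15/2)w + 45)
  -4w**3 + 6w**2 - 20w + 168 = (-(16/15)w + 56/15)((15/4)w**2 + (15/2)w + 45) + (0)
Last nonzero remainder: (15/4)w**2 + (15/2)w + 45. Dividing through by 15/4 gives the monic gcd w**2 + 2w + 12.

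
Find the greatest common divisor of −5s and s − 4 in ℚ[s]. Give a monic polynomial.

Repeated division with remainder:
  −5s = (−5)(s − 4) + (−20)
  s − 4 = (−(1/20)s + 1/5)(−20) + (0)
The last nonzero remainder is the constant −20, so the polynomials are coprime and gcd = 1.

1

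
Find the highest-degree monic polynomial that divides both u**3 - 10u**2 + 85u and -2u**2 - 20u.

Apply the Euclidean algorithm:
  u**3 - 10u**2 + 85u = (-(1/2)u + 10)(-2u**2 - 20u) + (285u)
  -2u**2 - 20u = (-(2/285)u - 4/57)(285u) + (0)
Last nonzero remainder: 285u. Dividing through by 285 gives the monic gcd u.

u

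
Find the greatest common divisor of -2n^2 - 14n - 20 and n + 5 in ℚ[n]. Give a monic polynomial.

n + 5

Euclidean algorithm in ℚ[n]:
  -2n^2 - 14n - 20 = (-2n - 4)(n + 5) + (0)
The last nonzero remainder n + 5 is already monic.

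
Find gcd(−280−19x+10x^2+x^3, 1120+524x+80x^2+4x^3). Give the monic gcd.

56+15x+x^2

Euclidean algorithm in ℚ[x]:
  x^3+10x^2−19x−280 = (1/4)(4x^3+80x^2+524x+1120) + (−10x^2−150x−560)
  4x^3+80x^2+524x+1120 = (−(2/5)x−2)(−10x^2−150x−560) + (0)
Last nonzero remainder: −10x^2−150x−560. Dividing through by −10 gives the monic gcd x^2+15x+56.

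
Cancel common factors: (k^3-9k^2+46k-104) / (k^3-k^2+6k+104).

Apply the Euclidean algorithm:
  k^3-9k^2+46k-104 = (k^3-k^2+6k+104) + (-8k^2+40k-208)
  k^3-k^2+6k+104 = (-(1/8)k-1/2)(-8k^2+40k-208) + (0)
Last nonzero remainder: -8k^2+40k-208. Dividing through by -8 gives the monic gcd k^2-5k+26.
Cancel k^2-5k+26 from numerator and denominator to get the reduced form.

(k-4)/(k+4)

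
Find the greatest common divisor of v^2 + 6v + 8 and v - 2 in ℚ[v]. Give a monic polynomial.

1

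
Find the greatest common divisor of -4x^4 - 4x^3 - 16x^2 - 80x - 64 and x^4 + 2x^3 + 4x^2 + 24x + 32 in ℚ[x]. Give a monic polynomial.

Repeated division with remainder:
  -4x^4 - 4x^3 - 16x^2 - 80x - 64 = (-4)(x^4 + 2x^3 + 4x^2 + 24x + 32) + (4x^3 + 16x + 64)
  x^4 + 2x^3 + 4x^2 + 24x + 32 = ((1/4)x + 1/2)(4x^3 + 16x + 64) + (0)
Last nonzero remainder: 4x^3 + 16x + 64. Dividing through by 4 gives the monic gcd x^3 + 4x + 16.

x^3 + 4x + 16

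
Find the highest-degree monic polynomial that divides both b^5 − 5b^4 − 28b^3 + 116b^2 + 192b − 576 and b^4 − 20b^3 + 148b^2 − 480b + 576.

Apply the Euclidean algorithm:
  b^5 − 5b^4 − 28b^3 + 116b^2 + 192b − 576 = (b + 15)(b^4 − 20b^3 + 148b^2 − 480b + 576) + (124b^3 − 1624b^2 + 6816b − 9216)
  b^4 − 20b^3 + 148b^2 − 480b + 576 = ((1/124)b − 107/1922)(124b^3 − 1624b^2 + 6816b − 9216) + ((2520/961)b^2 − (25200/961)b + 60480/961)
  124b^3 − 1624b^2 + 6816b − 9216 = ((29791/630)b − 15376/105)((2520/961)b^2 − (25200/961)b + 60480/961) + (0)
Last nonzero remainder: (2520/961)b^2 − (25200/961)b + 60480/961. Dividing through by 2520/961 gives the monic gcd b^2 − 10b + 24.

b^2 − 10b + 24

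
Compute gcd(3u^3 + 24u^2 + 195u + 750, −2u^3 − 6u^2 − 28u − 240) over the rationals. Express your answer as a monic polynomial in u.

Euclidean algorithm in ℚ[u]:
  3u^3 + 24u^2 + 195u + 750 = (−3/2)(−2u^3 − 6u^2 − 28u − 240) + (15u^2 + 153u + 390)
  −2u^3 − 6u^2 − 28u − 240 = (−(2/15)u + 24/25)(15u^2 + 153u + 390) + (−(3072/25)u − 3072/5)
  15u^2 + 153u + 390 = (−(125/1024)u − 325/512)(−(3072/25)u − 3072/5) + (0)
Last nonzero remainder: −(3072/25)u − 3072/5. Dividing through by −3072/25 gives the monic gcd u + 5.

u + 5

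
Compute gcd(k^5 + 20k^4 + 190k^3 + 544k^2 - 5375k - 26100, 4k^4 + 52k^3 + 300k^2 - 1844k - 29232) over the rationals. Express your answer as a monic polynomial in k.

k^3 + 20k^2 + 215k + 1044

By polynomial division,
  k^5 + 20k^4 + 190k^3 + 544k^2 - 5375k - 26100 = ((1/4)k + 7/4)(4k^4 + 52k^3 + 300k^2 - 1844k - 29232) + (24k^3 + 480k^2 + 5160k + 25056)
  4k^4 + 52k^3 + 300k^2 - 1844k - 29232 = ((1/6)k - 7/6)(24k^3 + 480k^2 + 5160k + 25056) + (0)
Last nonzero remainder: 24k^3 + 480k^2 + 5160k + 25056. Dividing through by 24 gives the monic gcd k^3 + 20k^2 + 215k + 1044.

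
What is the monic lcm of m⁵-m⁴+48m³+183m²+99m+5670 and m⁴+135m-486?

m⁷+2m⁶+27m⁵+345m⁴-216m³+2673m²+15228m-102060

By polynomial division,
  m⁵-m⁴+48m³+183m²+99m+5670 = (m-1)(m⁴+135m-486) + (48m³+48m²+720m+5184)
  m⁴+135m-486 = ((1/48)m-1/48)(48m³+48m²+720m+5184) + (-14m²+42m-378)
  48m³+48m²+720m+5184 = (-(24/7)m-96/7)(-14m²+42m-378) + (0)
Last nonzero remainder: -14m²+42m-378. Dividing through by -14 gives the monic gcd m²-3m+27.
Then lcm(f, g) = f·g / gcd(f, g); expanding and making the result monic gives the answer.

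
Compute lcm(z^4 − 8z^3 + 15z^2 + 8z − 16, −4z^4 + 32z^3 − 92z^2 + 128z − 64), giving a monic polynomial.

z^6 − 11z^5 + 43z^4 − 69z^3 + 20z^2 + 80z − 64

Euclidean algorithm in ℚ[z]:
  z^4 − 8z^3 + 15z^2 + 8z − 16 = (−1/4)(−4z^4 + 32z^3 − 92z^2 + 128z − 64) + (−8z^2 + 40z − 32)
  −4z^4 + 32z^3 − 92z^2 + 128z − 64 = ((1/2)z^2 − (3/2)z + 2)(−8z^2 + 40z − 32) + (0)
Last nonzero remainder: −8z^2 + 40z − 32. Dividing through by −8 gives the monic gcd z^2 − 5z + 4.
Then lcm(f, g) = f·g / gcd(f, g); expanding and making the result monic gives the answer.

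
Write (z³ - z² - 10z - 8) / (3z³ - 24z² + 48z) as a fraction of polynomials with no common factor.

(z² + 3z + 2)/(3z² - 12z)

Apply the Euclidean algorithm:
  z³ - z² - 10z - 8 = (1/3)(3z³ - 24z² + 48z) + (7z² - 26z - 8)
  3z³ - 24z² + 48z = ((3/7)z - 90/49)(7z² - 26z - 8) + ((180/49)z - 720/49)
  7z² - 26z - 8 = ((343/180)z + 49/90)((180/49)z - 720/49) + (0)
Last nonzero remainder: (180/49)z - 720/49. Dividing through by 180/49 gives the monic gcd z - 4.
Cancel z - 4 from numerator and denominator to get the reduced form.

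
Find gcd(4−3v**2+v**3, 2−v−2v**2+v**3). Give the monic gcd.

−2−v+v**2

Repeated division with remainder:
  v**3−3v**2+4 = (v**3−2v**2−v+2) + (−v**2+v+2)
  v**3−2v**2−v+2 = (−v+1)(−v**2+v+2) + (0)
Last nonzero remainder: −v**2+v+2. Dividing through by −1 gives the monic gcd v**2−v−2.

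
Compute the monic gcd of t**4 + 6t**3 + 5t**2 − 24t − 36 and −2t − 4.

t + 2

Apply the Euclidean algorithm:
  t**4 + 6t**3 + 5t**2 − 24t − 36 = (−(1/2)t**3 − 2t**2 + (3/2)t + 9)(−2t − 4) + (0)
Last nonzero remainder: −2t − 4. Dividing through by −2 gives the monic gcd t + 2.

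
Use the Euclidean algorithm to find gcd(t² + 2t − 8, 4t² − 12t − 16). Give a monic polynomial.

Repeated division with remainder:
  t² + 2t − 8 = (1/4)(4t² − 12t − 16) + (5t − 4)
  4t² − 12t − 16 = ((4/5)t − 44/25)(5t − 4) + (−576/25)
  5t − 4 = (−(125/576)t + 25/144)(−576/25) + (0)
The last nonzero remainder is the constant −576/25, so the polynomials are coprime and gcd = 1.

1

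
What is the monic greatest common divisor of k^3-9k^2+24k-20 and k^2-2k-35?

1

Repeated division with remainder:
  k^3-9k^2+24k-20 = (k-7)(k^2-2k-35) + (45k-265)
  k^2-2k-35 = ((1/45)k+7/81)(45k-265) + (-980/81)
  45k-265 = (-(729/196)k+4293/196)(-980/81) + (0)
The last nonzero remainder is the constant -980/81, so the polynomials are coprime and gcd = 1.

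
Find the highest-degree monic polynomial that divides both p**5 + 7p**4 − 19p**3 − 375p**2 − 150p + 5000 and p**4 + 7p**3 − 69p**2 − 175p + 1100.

Apply the Euclidean algorithm:
  p**5 + 7p**4 − 19p**3 − 375p**2 − 150p + 5000 = (p)(p**4 + 7p**3 − 69p**2 − 175p + 1100) + (50p**3 − 200p**2 − 1250p + 5000)
  p**4 + 7p**3 − 69p**2 − 175p + 1100 = ((1/50)p + 11/50)(50p**3 − 200p**2 − 1250p + 5000) + (0)
Last nonzero remainder: 50p**3 − 200p**2 − 1250p + 5000. Dividing through by 50 gives the monic gcd p**3 − 4p**2 − 25p + 100.

p**3 − 4p**2 − 25p + 100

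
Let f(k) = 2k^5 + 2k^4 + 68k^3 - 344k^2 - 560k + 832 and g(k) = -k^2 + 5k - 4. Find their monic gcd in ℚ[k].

k^2 - 5k + 4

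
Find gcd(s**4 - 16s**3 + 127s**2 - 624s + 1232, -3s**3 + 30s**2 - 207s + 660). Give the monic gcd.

s**2 - 5s + 44

By polynomial division,
  s**4 - 16s**3 + 127s**2 - 624s + 1232 = (-(1/3)s + 2)(-3s**3 + 30s**2 - 207s + 660) + (-2s**2 + 10s - 88)
  -3s**3 + 30s**2 - 207s + 660 = ((3/2)s - 15/2)(-2s**2 + 10s - 88) + (0)
Last nonzero remainder: -2s**2 + 10s - 88. Dividing through by -2 gives the monic gcd s**2 - 5s + 44.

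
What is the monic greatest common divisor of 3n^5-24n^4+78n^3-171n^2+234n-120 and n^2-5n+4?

Apply the Euclidean algorithm:
  3n^5-24n^4+78n^3-171n^2+234n-120 = (3n^3-9n^2+21n-30)(n^2-5n+4) + (0)
The last nonzero remainder n^2-5n+4 is already monic.

n^2-5n+4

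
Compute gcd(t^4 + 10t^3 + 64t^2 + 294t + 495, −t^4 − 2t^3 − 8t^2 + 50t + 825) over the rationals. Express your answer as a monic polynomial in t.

t^3 + 7t^2 + 43t + 165

Euclidean algorithm in ℚ[t]:
  t^4 + 10t^3 + 64t^2 + 294t + 495 = (−1)(−t^4 − 2t^3 − 8t^2 + 50t + 825) + (8t^3 + 56t^2 + 344t + 1320)
  −t^4 − 2t^3 − 8t^2 + 50t + 825 = (−(1/8)t + 5/8)(8t^3 + 56t^2 + 344t + 1320) + (0)
Last nonzero remainder: 8t^3 + 56t^2 + 344t + 1320. Dividing through by 8 gives the monic gcd t^3 + 7t^2 + 43t + 165.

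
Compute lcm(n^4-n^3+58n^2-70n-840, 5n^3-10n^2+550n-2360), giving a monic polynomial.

By polynomial division,
  n^4-n^3+58n^2-70n-840 = ((1/5)n+1/5)(5n^3-10n^2+550n-2360) + (-50n^2+292n-368)
  5n^3-10n^2+550n-2360 = (-(1/10)n-48/125)(-50n^2+292n-368) + ((78166/125)n-312664/125)
  -50n^2+292n-368 = (-(3125/39083)n+5750/39083)((78166/125)n-312664/125) + (0)
Last nonzero remainder: (78166/125)n-312664/125. Dividing through by 78166/125 gives the monic gcd n-4.
Then lcm(f, g) = f·g / gcd(f, g); expanding and making the result monic gives the answer.

n^6+n^5+174n^4-72n^3+5864n^2-9940n-99120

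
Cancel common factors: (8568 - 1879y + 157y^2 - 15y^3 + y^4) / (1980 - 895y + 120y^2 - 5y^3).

(952 - 103y + 6y^2 - y^3)/(220 - 75y + 5y^2)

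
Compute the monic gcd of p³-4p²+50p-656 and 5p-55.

1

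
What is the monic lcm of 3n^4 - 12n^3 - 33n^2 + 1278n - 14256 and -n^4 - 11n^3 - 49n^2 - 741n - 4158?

n^5 + 3n^4 - 39n^3 + 349n^2 - 1770n - 33264

Repeated division with remainder:
  3n^4 - 12n^3 - 33n^2 + 1278n - 14256 = (-3)(-n^4 - 11n^3 - 49n^2 - 741n - 4158) + (-45n^3 - 180n^2 - 945n - 26730)
  -n^4 - 11n^3 - 49n^2 - 741n - 4158 = ((1/45)n + 7/45)(-45n^3 - 180n^2 - 945n - 26730) + (0)
Last nonzero remainder: -45n^3 - 180n^2 - 945n - 26730. Dividing through by -45 gives the monic gcd n^3 + 4n^2 + 21n + 594.
Then lcm(f, g) = f·g / gcd(f, g); expanding and making the result monic gives the answer.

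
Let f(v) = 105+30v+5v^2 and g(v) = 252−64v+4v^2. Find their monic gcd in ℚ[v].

1

Apply the Euclidean algorithm:
  5v^2+30v+105 = (5/4)(4v^2−64v+252) + (110v−210)
  4v^2−64v+252 = ((2/55)v−62/121)(110v−210) + (17472/121)
  110v−210 = ((6655/8736)v−605/416)(17472/121) + (0)
The last nonzero remainder is the constant 17472/121, so the polynomials are coprime and gcd = 1.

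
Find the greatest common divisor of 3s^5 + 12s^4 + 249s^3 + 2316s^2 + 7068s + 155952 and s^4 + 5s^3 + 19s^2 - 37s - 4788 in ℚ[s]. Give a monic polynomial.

s^3 + 12s^2 + 103s + 684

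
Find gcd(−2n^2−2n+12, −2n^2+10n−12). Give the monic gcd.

Apply the Euclidean algorithm:
  −2n^2−2n+12 = (−2n^2+10n−12) + (−12n+24)
  −2n^2+10n−12 = ((1/6)n−1/2)(−12n+24) + (0)
Last nonzero remainder: −12n+24. Dividing through by −12 gives the monic gcd n−2.

n−2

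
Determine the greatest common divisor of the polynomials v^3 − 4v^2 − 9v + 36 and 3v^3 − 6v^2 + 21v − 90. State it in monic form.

Euclidean algorithm in ℚ[v]:
  v^3 − 4v^2 − 9v + 36 = (1/3)(3v^3 − 6v^2 + 21v − 90) + (−2v^2 − 16v + 66)
  3v^3 − 6v^2 + 21v − 90 = (−(3/2)v + 15)(−2v^2 − 16v + 66) + (360v − 1080)
  −2v^2 − 16v + 66 = (−(1/180)v − 11/180)(360v − 1080) + (0)
Last nonzero remainder: 360v − 1080. Dividing through by 360 gives the monic gcd v − 3.

v − 3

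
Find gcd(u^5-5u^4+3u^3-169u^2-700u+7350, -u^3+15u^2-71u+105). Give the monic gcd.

u^2-12u+35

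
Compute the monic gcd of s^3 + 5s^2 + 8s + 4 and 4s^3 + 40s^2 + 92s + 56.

s^2 + 3s + 2

Repeated division with remainder:
  s^3 + 5s^2 + 8s + 4 = (1/4)(4s^3 + 40s^2 + 92s + 56) + (-5s^2 - 15s - 10)
  4s^3 + 40s^2 + 92s + 56 = (-(4/5)s - 28/5)(-5s^2 - 15s - 10) + (0)
Last nonzero remainder: -5s^2 - 15s - 10. Dividing through by -5 gives the monic gcd s^2 + 3s + 2.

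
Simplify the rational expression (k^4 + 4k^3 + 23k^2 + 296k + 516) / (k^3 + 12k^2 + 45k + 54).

Apply the Euclidean algorithm:
  k^4 + 4k^3 + 23k^2 + 296k + 516 = (k - 8)(k^3 + 12k^2 + 45k + 54) + (74k^2 + 602k + 948)
  k^3 + 12k^2 + 45k + 54 = ((1/74)k + 143/2738)(74k^2 + 602k + 948) + ((1024/1369)k + 6144/1369)
  74k^2 + 602k + 948 = ((50653/512)k + 108151/512)((1024/1369)k + 6144/1369) + (0)
Last nonzero remainder: (1024/1369)k + 6144/1369. Dividing through by 1024/1369 gives the monic gcd k + 6.
Cancel k + 6 from numerator and denominator to get the reduced form.

(k^3 - 2k^2 + 35k + 86)/(k^2 + 6k + 9)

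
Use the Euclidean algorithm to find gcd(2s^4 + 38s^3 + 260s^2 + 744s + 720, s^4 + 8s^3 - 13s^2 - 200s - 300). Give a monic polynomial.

Repeated division with remainder:
  2s^4 + 38s^3 + 260s^2 + 744s + 720 = (2)(s^4 + 8s^3 - 13s^2 - 200s - 300) + (22s^3 + 286s^2 + 1144s + 1320)
  s^4 + 8s^3 - 13s^2 - 200s - 300 = ((1/22)s - 5/22)(22s^3 + 286s^2 + 1144s + 1320) + (0)
Last nonzero remainder: 22s^3 + 286s^2 + 1144s + 1320. Dividing through by 22 gives the monic gcd s^3 + 13s^2 + 52s + 60.

s^3 + 13s^2 + 52s + 60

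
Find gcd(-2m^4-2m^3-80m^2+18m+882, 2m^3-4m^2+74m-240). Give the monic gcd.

m-3

Apply the Euclidean algorithm:
  -2m^4-2m^3-80m^2+18m+882 = (-m-3)(2m^3-4m^2+74m-240) + (-18m^2+162)
  2m^3-4m^2+74m-240 = (-(1/9)m+2/9)(-18m^2+162) + (92m-276)
  -18m^2+162 = (-(9/46)m-27/46)(92m-276) + (0)
Last nonzero remainder: 92m-276. Dividing through by 92 gives the monic gcd m-3.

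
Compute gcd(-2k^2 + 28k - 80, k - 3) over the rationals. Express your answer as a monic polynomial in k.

1

Repeated division with remainder:
  -2k^2 + 28k - 80 = (-2k + 22)(k - 3) + (-14)
  k - 3 = (-(1/14)k + 3/14)(-14) + (0)
The last nonzero remainder is the constant -14, so the polynomials are coprime and gcd = 1.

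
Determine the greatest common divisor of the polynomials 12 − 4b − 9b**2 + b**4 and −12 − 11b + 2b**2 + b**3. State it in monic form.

By polynomial division,
  b**4 − 9b**2 − 4b + 12 = (b − 2)(b**3 + 2b**2 − 11b − 12) + (6b**2 − 14b − 12)
  b**3 + 2b**2 − 11b − 12 = ((1/6)b + 13/18)(6b**2 − 14b − 12) + ((10/9)b − 10/3)
  6b**2 − 14b − 12 = ((27/5)b + 18/5)((10/9)b − 10/3) + (0)
Last nonzero remainder: (10/9)b − 10/3. Dividing through by 10/9 gives the monic gcd b − 3.

−3 + b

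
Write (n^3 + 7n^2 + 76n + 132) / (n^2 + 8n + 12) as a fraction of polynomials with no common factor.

By polynomial division,
  n^3 + 7n^2 + 76n + 132 = (n - 1)(n^2 + 8n + 12) + (72n + 144)
  n^2 + 8n + 12 = ((1/72)n + 1/12)(72n + 144) + (0)
Last nonzero remainder: 72n + 144. Dividing through by 72 gives the monic gcd n + 2.
Cancel n + 2 from numerator and denominator to get the reduced form.

(n^2 + 5n + 66)/(n + 6)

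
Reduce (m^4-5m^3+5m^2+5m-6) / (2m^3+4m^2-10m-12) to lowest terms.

Apply the Euclidean algorithm:
  m^4-5m^3+5m^2+5m-6 = ((1/2)m-7/2)(2m^3+4m^2-10m-12) + (24m^2-24m-48)
  2m^3+4m^2-10m-12 = ((1/12)m+1/4)(24m^2-24m-48) + (0)
Last nonzero remainder: 24m^2-24m-48. Dividing through by 24 gives the monic gcd m^2-m-2.
Cancel m^2-m-2 from numerator and denominator to get the reduced form.

(m^2-4m+3)/(2m+6)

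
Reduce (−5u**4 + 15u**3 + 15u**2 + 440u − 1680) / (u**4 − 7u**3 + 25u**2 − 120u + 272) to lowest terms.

(−5u**2 − 25u − 105)/(u**2 + u + 17)

Apply the Euclidean algorithm:
  −5u**4 + 15u**3 + 15u**2 + 440u − 1680 = (−5)(u**4 − 7u**3 + 25u**2 − 120u + 272) + (−20u**3 + 140u**2 − 160u − 320)
  u**4 − 7u**3 + 25u**2 − 120u + 272 = (−(1/20)u)(−20u**3 + 140u**2 − 160u − 320) + (17u**2 − 136u + 272)
  −20u**3 + 140u**2 − 160u − 320 = (−(20/17)u − 20/17)(17u**2 − 136u + 272) + (0)
Last nonzero remainder: 17u**2 − 136u + 272. Dividing through by 17 gives the monic gcd u**2 − 8u + 16.
Cancel u**2 − 8u + 16 from numerator and denominator to get the reduced form.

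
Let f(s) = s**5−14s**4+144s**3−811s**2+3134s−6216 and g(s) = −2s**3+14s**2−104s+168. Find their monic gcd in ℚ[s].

Apply the Euclidean algorithm:
  s**5−14s**4+144s**3−811s**2+3134s−6216 = (−(1/2)s**2+(7/2)s−43/2)(−2s**3+14s**2−104s+168) + (−62s**2+310s−2604)
  −2s**3+14s**2−104s+168 = ((1/31)s−2/31)(−62s**2+310s−2604) + (0)
Last nonzero remainder: −62s**2+310s−2604. Dividing through by −62 gives the monic gcd s**2−5s+42.

s**2−5s+42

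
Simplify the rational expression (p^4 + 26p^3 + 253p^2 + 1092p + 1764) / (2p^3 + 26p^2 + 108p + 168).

Apply the Euclidean algorithm:
  p^4 + 26p^3 + 253p^2 + 1092p + 1764 = ((1/2)p + 13/2)(2p^3 + 26p^2 + 108p + 168) + (30p^2 + 306p + 672)
  2p^3 + 26p^2 + 108p + 168 = ((1/15)p + 14/75)(30p^2 + 306p + 672) + ((152/25)p + 1064/25)
  30p^2 + 306p + 672 = ((375/76)p + 300/19)((152/25)p + 1064/25) + (0)
Last nonzero remainder: (152/25)p + 1064/25. Dividing through by 152/25 gives the monic gcd p + 7.
Cancel p + 7 from numerator and denominator to get the reduced form.

(p^3 + 19p^2 + 120p + 252)/(2p^2 + 12p + 24)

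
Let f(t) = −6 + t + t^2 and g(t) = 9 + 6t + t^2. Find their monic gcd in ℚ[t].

Repeated division with remainder:
  t^2 + t − 6 = (t^2 + 6t + 9) + (−5t − 15)
  t^2 + 6t + 9 = (−(1/5)t − 3/5)(−5t − 15) + (0)
Last nonzero remainder: −5t − 15. Dividing through by −5 gives the monic gcd t + 3.

3 + t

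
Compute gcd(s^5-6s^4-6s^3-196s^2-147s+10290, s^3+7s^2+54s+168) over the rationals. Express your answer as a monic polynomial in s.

Euclidean algorithm in ℚ[s]:
  s^5-6s^4-6s^3-196s^2-147s+10290 = (s^2-13s+31)(s^3+7s^2+54s+168) + (121s^2+363s+5082)
  s^3+7s^2+54s+168 = ((1/121)s+4/121)(121s^2+363s+5082) + (0)
Last nonzero remainder: 121s^2+363s+5082. Dividing through by 121 gives the monic gcd s^2+3s+42.

s^2+3s+42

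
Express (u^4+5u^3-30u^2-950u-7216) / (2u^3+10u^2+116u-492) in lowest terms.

(u^2-3u-88)/(2u-6)

Repeated division with remainder:
  u^4+5u^3-30u^2-950u-7216 = ((1/2)u)(2u^3+10u^2+116u-492) + (-88u^2-704u-7216)
  2u^3+10u^2+116u-492 = (-(1/44)u+3/44)(-88u^2-704u-7216) + (0)
Last nonzero remainder: -88u^2-704u-7216. Dividing through by -88 gives the monic gcd u^2+8u+82.
Cancel u^2+8u+82 from numerator and denominator to get the reduced form.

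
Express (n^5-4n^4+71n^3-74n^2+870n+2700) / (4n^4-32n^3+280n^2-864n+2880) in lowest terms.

(n^3+41n+90)/(4n^2-16n+96)

By polynomial division,
  n^5-4n^4+71n^3-74n^2+870n+2700 = ((1/4)n+1)(4n^4-32n^3+280n^2-864n+2880) + (33n^3-138n^2+1014n-180)
  4n^4-32n^3+280n^2-864n+2880 = ((4/33)n-56/121)(33n^3-138n^2+1014n-180) + ((11280/121)n^2-(45120/121)n+338400/121)
  33n^3-138n^2+1014n-180 = ((1331/3760)n-121/1880)((11280/121)n^2-(45120/121)n+338400/121) + (0)
Last nonzero remainder: (11280/121)n^2-(45120/121)n+338400/121. Dividing through by 11280/121 gives the monic gcd n^2-4n+30.
Cancel n^2-4n+30 from numerator and denominator to get the reduced form.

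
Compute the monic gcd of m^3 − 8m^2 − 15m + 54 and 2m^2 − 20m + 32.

m − 2

By polynomial division,
  m^3 − 8m^2 − 15m + 54 = ((1/2)m + 1)(2m^2 − 20m + 32) + (−11m + 22)
  2m^2 − 20m + 32 = (−(2/11)m + 16/11)(−11m + 22) + (0)
Last nonzero remainder: −11m + 22. Dividing through by −11 gives the monic gcd m − 2.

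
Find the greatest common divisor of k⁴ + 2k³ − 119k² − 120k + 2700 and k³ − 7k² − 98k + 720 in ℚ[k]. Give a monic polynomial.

k² + k − 90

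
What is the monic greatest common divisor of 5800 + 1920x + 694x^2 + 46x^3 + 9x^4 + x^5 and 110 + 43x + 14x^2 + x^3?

Repeated division with remainder:
  x^5 + 9x^4 + 46x^3 + 694x^2 + 1920x + 5800 = (x^2 − 5x + 73)(x^3 + 14x^2 + 43x + 110) + (−223x^2 − 669x − 2230)
  x^3 + 14x^2 + 43x + 110 = (−(1/223)x − 11/223)(−223x^2 − 669x − 2230) + (0)
Last nonzero remainder: −223x^2 − 669x − 2230. Dividing through by −223 gives the monic gcd x^2 + 3x + 10.

10 + 3x + x^2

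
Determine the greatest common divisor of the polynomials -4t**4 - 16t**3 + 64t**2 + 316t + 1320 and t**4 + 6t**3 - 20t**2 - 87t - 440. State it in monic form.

t**3 - 2t**2 - 4t - 55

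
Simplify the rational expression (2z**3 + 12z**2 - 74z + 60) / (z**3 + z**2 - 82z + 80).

(2z - 6)/(z - 8)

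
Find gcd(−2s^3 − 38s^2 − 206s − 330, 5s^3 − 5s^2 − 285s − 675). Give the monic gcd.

s^2 + 8s + 15

Repeated division with remainder:
  −2s^3 − 38s^2 − 206s − 330 = (−2/5)(5s^3 − 5s^2 − 285s − 675) + (−40s^2 − 320s − 600)
  5s^3 − 5s^2 − 285s − 675 = (−(1/8)s + 9/8)(−40s^2 − 320s − 600) + (0)
Last nonzero remainder: −40s^2 − 320s − 600. Dividing through by −40 gives the monic gcd s^2 + 8s + 15.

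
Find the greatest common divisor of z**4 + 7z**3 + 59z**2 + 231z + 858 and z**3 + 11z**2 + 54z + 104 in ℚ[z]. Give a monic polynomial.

By polynomial division,
  z**4 + 7z**3 + 59z**2 + 231z + 858 = (z − 4)(z**3 + 11z**2 + 54z + 104) + (49z**2 + 343z + 1274)
  z**3 + 11z**2 + 54z + 104 = ((1/49)z + 4/49)(49z**2 + 343z + 1274) + (0)
Last nonzero remainder: 49z**2 + 343z + 1274. Dividing through by 49 gives the monic gcd z**2 + 7z + 26.

z**2 + 7z + 26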